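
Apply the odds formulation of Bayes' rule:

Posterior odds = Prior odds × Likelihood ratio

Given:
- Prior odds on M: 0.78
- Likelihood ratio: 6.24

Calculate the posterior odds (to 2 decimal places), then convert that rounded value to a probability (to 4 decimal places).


Step 1: Calculate posterior odds
Posterior odds = Prior odds × LR
               = 0.78 × 6.24
               = 4.87

Step 2: Convert to probability
P(M|E) = Posterior odds / (1 + Posterior odds)
       = 4.87 / (1 + 4.87)
       = 4.87 / 5.87
       = 0.8296

The evidence increased P(M) from 0.4382 to 0.8296.


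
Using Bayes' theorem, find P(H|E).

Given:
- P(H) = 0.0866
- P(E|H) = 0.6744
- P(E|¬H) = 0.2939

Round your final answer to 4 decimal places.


Bayes' theorem: P(H|E) = P(E|H) × P(H) / P(E)

Step 1: Calculate P(E) using law of total probability
P(E) = P(E|H)P(H) + P(E|¬H)P(¬H)
     = 0.6744 × 0.0866 + 0.2939 × 0.9134
     = 0.05840304 + 0.26844826
     = 0.32685130

Step 2: Apply Bayes' theorem
P(H|E) = P(E|H) × P(H) / P(E)
       = 0.05840304 / 0.32685130
       = 0.1787


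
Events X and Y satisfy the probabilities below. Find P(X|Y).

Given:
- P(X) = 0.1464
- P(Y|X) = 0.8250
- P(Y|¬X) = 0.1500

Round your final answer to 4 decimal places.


Bayes' theorem: P(X|Y) = P(Y|X) × P(X) / P(Y)

Step 1: Calculate P(Y) using law of total probability
P(Y) = P(Y|X)P(X) + P(Y|¬X)P(¬X)
     = 0.8250 × 0.1464 + 0.1500 × 0.8536
     = 0.12078000 + 0.12804000
     = 0.24882000

Step 2: Apply Bayes' theorem
P(X|Y) = P(Y|X) × P(X) / P(Y)
       = 0.12078000 / 0.24882000
       = 0.4854


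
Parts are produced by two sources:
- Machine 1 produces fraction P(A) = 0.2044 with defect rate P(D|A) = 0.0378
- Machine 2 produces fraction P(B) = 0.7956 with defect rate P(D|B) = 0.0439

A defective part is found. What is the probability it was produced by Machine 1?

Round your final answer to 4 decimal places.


Let A = from Machine 1, D = defective

Given:
- P(A) = 0.2044, P(B) = 0.7956
- P(D|A) = 0.0378, P(D|B) = 0.0439

Step 1: Find P(D)
P(D) = P(D|A)P(A) + P(D|B)P(B)
     = 0.0378 × 0.2044 + 0.0439 × 0.7956
     = 0.00772632 + 0.03492684
     = 0.04265316

Step 2: Apply Bayes' theorem
P(A|D) = P(D|A)P(A) / P(D)
       = 0.00772632 / 0.04265316
       = 0.1811


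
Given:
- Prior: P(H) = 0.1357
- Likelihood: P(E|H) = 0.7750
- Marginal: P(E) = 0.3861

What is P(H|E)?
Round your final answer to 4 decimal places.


Using Bayes' theorem:

P(H|E) = P(E|H) × P(H) / P(E)
       = 0.7750 × 0.1357 / 0.3861
       = 0.10516750 / 0.3861
       = 0.2724

The evidence strengthens our belief in H.
Prior: 0.1357 → Posterior: 0.2724


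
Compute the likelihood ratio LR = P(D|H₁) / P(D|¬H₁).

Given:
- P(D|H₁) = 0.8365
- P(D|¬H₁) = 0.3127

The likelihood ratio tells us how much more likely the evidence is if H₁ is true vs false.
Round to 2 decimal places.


Likelihood Ratio (LR) = P(D|H₁) / P(D|¬H₁)

LR = 0.8365 / 0.3127
   = 2.68

The evidence is 2.68 times more likely if H₁ is true than if H₁ is false.
LR > 1, so observing D raises the odds in favor of H₁.


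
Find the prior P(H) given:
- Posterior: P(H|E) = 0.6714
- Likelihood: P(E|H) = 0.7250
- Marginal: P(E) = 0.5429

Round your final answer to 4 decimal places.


From Bayes' theorem: P(H|E) = P(E|H) × P(H) / P(E)

Rearranging for P(H):
P(H) = P(H|E) × P(E) / P(E|H)
     = 0.6714 × 0.5429 / 0.7250
     = 0.36450306 / 0.7250
     = 0.5028


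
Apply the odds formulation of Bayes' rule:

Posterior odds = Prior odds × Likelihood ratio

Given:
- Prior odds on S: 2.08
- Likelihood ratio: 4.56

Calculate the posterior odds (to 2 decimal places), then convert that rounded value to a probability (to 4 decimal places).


Step 1: Calculate posterior odds
Posterior odds = Prior odds × LR
               = 2.08 × 4.56
               = 9.48

Step 2: Convert to probability
P(S|E) = Posterior odds / (1 + Posterior odds)
       = 9.48 / (1 + 9.48)
       = 9.48 / 10.48
       = 0.9046

The evidence increased P(S) from 0.6753 to 0.9046.


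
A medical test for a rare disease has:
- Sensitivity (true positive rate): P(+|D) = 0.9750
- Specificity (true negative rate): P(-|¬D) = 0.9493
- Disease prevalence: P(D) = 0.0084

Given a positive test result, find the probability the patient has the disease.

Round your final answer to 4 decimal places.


Let D = has disease, + = positive test

Given:
- P(D) = 0.0084 (prevalence)
- P(+|D) = 0.9750 (sensitivity)
- P(-|¬D) = 0.9493 (specificity)
- P(+|¬D) = 0.0507 (false positive rate = 1 - specificity)

Step 1: Find P(+)
P(+) = P(+|D)P(D) + P(+|¬D)P(¬D)
     = 0.9750 × 0.0084 + 0.0507 × 0.9916
     = 0.00819000 + 0.05027412
     = 0.05846412

Step 2: Apply Bayes' theorem for P(D|+)
P(D|+) = P(+|D)P(D) / P(+)
       = 0.00819000 / 0.05846412
       = 0.1401


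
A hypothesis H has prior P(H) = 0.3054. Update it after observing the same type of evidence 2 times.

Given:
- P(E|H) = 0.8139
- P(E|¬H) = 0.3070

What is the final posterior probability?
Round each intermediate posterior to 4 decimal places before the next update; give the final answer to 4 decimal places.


Sequential Bayesian updating:

Initial prior: P(H) = 0.3054

Update 1:
  P(E) = 0.8139 × 0.3054 + 0.3070 × 0.6946 = 0.24856506 + 0.21324220 = 0.46180726
  P(H|E) = 0.24856506 / 0.46180726 = 0.5382

Update 2:
  P(E) = 0.8139 × 0.5382 + 0.3070 × 0.4618 = 0.43804098 + 0.14177260 = 0.57981358
  P(H|E) = 0.43804098 / 0.57981358 = 0.7555

Final posterior: 0.7555


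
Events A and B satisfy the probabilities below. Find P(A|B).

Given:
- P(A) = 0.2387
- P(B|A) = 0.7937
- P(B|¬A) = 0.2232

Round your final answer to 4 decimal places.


Bayes' theorem: P(A|B) = P(B|A) × P(A) / P(B)

Step 1: Calculate P(B) using law of total probability
P(B) = P(B|A)P(A) + P(B|¬A)P(¬A)
     = 0.7937 × 0.2387 + 0.2232 × 0.7613
     = 0.18945619 + 0.16992216
     = 0.35937835

Step 2: Apply Bayes' theorem
P(A|B) = P(B|A) × P(A) / P(B)
       = 0.18945619 / 0.35937835
       = 0.5272


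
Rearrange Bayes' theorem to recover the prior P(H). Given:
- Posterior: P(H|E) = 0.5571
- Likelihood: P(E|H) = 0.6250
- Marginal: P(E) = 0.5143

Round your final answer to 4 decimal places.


From Bayes' theorem: P(H|E) = P(E|H) × P(H) / P(E)

Rearranging for P(H):
P(H) = P(H|E) × P(E) / P(E|H)
     = 0.5571 × 0.5143 / 0.6250
     = 0.28651653 / 0.6250
     = 0.4584


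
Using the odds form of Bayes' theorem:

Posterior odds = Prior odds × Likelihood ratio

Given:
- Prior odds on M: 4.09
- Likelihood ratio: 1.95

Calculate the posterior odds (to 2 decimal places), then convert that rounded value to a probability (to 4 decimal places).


Step 1: Calculate posterior odds
Posterior odds = Prior odds × LR
               = 4.09 × 1.95
               = 7.98

Step 2: Convert to probability
P(M|E) = Posterior odds / (1 + Posterior odds)
       = 7.98 / (1 + 7.98)
       = 7.98 / 8.98
       = 0.8886

The evidence increased P(M) from 0.8035 to 0.8886.


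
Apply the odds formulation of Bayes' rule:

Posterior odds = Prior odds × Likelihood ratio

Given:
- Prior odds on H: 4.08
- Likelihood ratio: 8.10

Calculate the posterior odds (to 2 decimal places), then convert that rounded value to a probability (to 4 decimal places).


Step 1: Calculate posterior odds
Posterior odds = Prior odds × LR
               = 4.08 × 8.10
               = 33.05

Step 2: Convert to probability
P(H|E) = Posterior odds / (1 + Posterior odds)
       = 33.05 / (1 + 33.05)
       = 33.05 / 34.05
       = 0.9706

The evidence increased P(H) from 0.8031 to 0.9706.


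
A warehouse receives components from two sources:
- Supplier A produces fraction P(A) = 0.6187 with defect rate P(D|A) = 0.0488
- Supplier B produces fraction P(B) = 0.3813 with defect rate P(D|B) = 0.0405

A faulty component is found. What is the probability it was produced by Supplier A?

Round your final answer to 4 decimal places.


Let A = from Supplier A, D = faulty

Given:
- P(A) = 0.6187, P(B) = 0.3813
- P(D|A) = 0.0488, P(D|B) = 0.0405

Step 1: Find P(D)
P(D) = P(D|A)P(A) + P(D|B)P(B)
     = 0.0488 × 0.6187 + 0.0405 × 0.3813
     = 0.03019256 + 0.01544265
     = 0.04563521

Step 2: Apply Bayes' theorem
P(A|D) = P(D|A)P(A) / P(D)
       = 0.03019256 / 0.04563521
       = 0.6616


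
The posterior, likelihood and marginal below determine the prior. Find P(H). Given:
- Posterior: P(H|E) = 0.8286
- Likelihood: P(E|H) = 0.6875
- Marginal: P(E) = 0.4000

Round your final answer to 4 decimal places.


From Bayes' theorem: P(H|E) = P(E|H) × P(H) / P(E)

Rearranging for P(H):
P(H) = P(H|E) × P(E) / P(E|H)
     = 0.8286 × 0.4000 / 0.6875
     = 0.33144000 / 0.6875
     = 0.4821


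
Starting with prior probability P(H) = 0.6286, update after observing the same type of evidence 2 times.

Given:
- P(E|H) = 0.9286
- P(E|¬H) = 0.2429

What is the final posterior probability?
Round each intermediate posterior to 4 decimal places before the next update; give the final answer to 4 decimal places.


Sequential Bayesian updating:

Initial prior: P(H) = 0.6286

Update 1:
  P(E) = 0.9286 × 0.6286 + 0.2429 × 0.3714 = 0.58371796 + 0.09021306 = 0.67393102
  P(H|E) = 0.58371796 / 0.67393102 = 0.8661

Update 2:
  P(E) = 0.9286 × 0.8661 + 0.2429 × 0.1339 = 0.80426046 + 0.03252431 = 0.83678477
  P(H|E) = 0.80426046 / 0.83678477 = 0.9611

Final posterior: 0.9611


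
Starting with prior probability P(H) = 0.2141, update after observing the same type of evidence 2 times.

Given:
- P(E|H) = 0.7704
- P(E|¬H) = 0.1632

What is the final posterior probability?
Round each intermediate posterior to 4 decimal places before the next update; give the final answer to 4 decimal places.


Sequential Bayesian updating:

Initial prior: P(H) = 0.2141

Update 1:
  P(E) = 0.7704 × 0.2141 + 0.1632 × 0.7859 = 0.16494264 + 0.12825888 = 0.29320152
  P(H|E) = 0.16494264 / 0.29320152 = 0.5626

Update 2:
  P(E) = 0.7704 × 0.5626 + 0.1632 × 0.4374 = 0.43342704 + 0.07138368 = 0.50481072
  P(H|E) = 0.43342704 / 0.50481072 = 0.8586

Final posterior: 0.8586


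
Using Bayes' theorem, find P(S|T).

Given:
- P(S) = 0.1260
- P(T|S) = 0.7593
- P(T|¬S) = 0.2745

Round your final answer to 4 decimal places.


Bayes' theorem: P(S|T) = P(T|S) × P(S) / P(T)

Step 1: Calculate P(T) using law of total probability
P(T) = P(T|S)P(S) + P(T|¬S)P(¬S)
     = 0.7593 × 0.1260 + 0.2745 × 0.8740
     = 0.09567180 + 0.23991300
     = 0.33558480

Step 2: Apply Bayes' theorem
P(S|T) = P(T|S) × P(S) / P(T)
       = 0.09567180 / 0.33558480
       = 0.2851


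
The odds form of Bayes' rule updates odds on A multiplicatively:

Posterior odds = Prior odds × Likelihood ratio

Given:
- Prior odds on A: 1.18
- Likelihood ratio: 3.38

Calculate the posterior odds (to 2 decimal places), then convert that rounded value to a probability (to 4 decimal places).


Step 1: Calculate posterior odds
Posterior odds = Prior odds × LR
               = 1.18 × 3.38
               = 3.99

Step 2: Convert to probability
P(A|E) = Posterior odds / (1 + Posterior odds)
       = 3.99 / (1 + 3.99)
       = 3.99 / 4.99
       = 0.7996

The evidence increased P(A) from 0.5413 to 0.7996.


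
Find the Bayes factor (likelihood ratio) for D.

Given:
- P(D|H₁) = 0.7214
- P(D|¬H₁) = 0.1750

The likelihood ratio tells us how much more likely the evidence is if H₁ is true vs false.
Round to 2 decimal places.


Likelihood Ratio (LR) = P(D|H₁) / P(D|¬H₁)

LR = 0.7214 / 0.1750
   = 4.12

The evidence is 4.12 times more likely if H₁ is true than if H₁ is false.
LR > 1, so observing D raises the odds in favor of H₁.


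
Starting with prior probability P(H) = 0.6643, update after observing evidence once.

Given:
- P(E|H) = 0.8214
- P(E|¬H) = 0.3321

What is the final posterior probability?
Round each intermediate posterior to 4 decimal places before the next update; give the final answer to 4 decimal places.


Sequential Bayesian updating:

Initial prior: P(H) = 0.6643

Update 1:
  P(E) = 0.8214 × 0.6643 + 0.3321 × 0.3357 = 0.54565602 + 0.11148597 = 0.65714199
  P(H|E) = 0.54565602 / 0.65714199 = 0.8303

Final posterior: 0.8303


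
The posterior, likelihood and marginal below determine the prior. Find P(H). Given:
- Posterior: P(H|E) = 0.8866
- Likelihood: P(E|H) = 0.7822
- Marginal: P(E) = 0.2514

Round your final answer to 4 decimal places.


From Bayes' theorem: P(H|E) = P(E|H) × P(H) / P(E)

Rearranging for P(H):
P(H) = P(H|E) × P(E) / P(E|H)
     = 0.8866 × 0.2514 / 0.7822
     = 0.22289124 / 0.7822
     = 0.2850


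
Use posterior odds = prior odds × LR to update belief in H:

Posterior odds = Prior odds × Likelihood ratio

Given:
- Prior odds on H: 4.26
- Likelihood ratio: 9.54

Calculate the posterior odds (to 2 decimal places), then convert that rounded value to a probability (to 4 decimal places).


Step 1: Calculate posterior odds
Posterior odds = Prior odds × LR
               = 4.26 × 9.54
               = 40.64

Step 2: Convert to probability
P(H|E) = Posterior odds / (1 + Posterior odds)
       = 40.64 / (1 + 40.64)
       = 40.64 / 41.64
       = 0.9760

The evidence increased P(H) from 0.8099 to 0.9760.


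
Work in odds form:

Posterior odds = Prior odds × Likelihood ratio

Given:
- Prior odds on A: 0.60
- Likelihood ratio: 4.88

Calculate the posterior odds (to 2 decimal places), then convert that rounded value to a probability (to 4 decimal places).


Step 1: Calculate posterior odds
Posterior odds = Prior odds × LR
               = 0.60 × 4.88
               = 2.93

Step 2: Convert to probability
P(A|E) = Posterior odds / (1 + Posterior odds)
       = 2.93 / (1 + 2.93)
       = 2.93 / 3.93
       = 0.7455

The evidence increased P(A) from 0.3750 to 0.7455.


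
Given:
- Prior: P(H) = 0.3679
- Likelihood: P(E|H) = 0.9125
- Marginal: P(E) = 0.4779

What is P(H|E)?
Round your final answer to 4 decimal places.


Using Bayes' theorem:

P(H|E) = P(E|H) × P(H) / P(E)
       = 0.9125 × 0.3679 / 0.4779
       = 0.33570875 / 0.4779
       = 0.7025

The evidence strengthens our belief in H.
Prior: 0.3679 → Posterior: 0.7025


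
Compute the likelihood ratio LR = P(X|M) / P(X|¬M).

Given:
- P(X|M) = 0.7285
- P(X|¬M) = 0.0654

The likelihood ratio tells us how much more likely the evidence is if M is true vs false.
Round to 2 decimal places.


Likelihood Ratio (LR) = P(X|M) / P(X|¬M)

LR = 0.7285 / 0.0654
   = 11.14

The evidence is 11.14 times more likely if M is true than if M is false.
LR > 1, so observing X raises the odds in favor of M.


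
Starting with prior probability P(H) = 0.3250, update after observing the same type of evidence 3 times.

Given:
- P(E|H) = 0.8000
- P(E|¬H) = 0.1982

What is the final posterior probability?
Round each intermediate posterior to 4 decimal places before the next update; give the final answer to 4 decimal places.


Sequential Bayesian updating:

Initial prior: P(H) = 0.3250

Update 1:
  P(E) = 0.8000 × 0.3250 + 0.1982 × 0.6750 = 0.26000000 + 0.13378500 = 0.39378500
  P(H|E) = 0.26000000 / 0.39378500 = 0.6603

Update 2:
  P(E) = 0.8000 × 0.6603 + 0.1982 × 0.3397 = 0.52824000 + 0.06732854 = 0.59556854
  P(H|E) = 0.52824000 / 0.59556854 = 0.8870

Update 3:
  P(E) = 0.8000 × 0.8870 + 0.1982 × 0.1130 = 0.70960000 + 0.02239660 = 0.73199660
  P(H|E) = 0.70960000 / 0.73199660 = 0.9694

Final posterior: 0.9694


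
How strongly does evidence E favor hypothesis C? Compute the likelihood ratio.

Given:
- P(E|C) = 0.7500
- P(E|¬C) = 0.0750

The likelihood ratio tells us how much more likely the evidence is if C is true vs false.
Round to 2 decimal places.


Likelihood Ratio (LR) = P(E|C) / P(E|¬C)

LR = 0.7500 / 0.0750
   = 10.00

The evidence is 10.00 times more likely if C is true than if C is false.
Since LR > 1, the evidence supports C over ¬C.


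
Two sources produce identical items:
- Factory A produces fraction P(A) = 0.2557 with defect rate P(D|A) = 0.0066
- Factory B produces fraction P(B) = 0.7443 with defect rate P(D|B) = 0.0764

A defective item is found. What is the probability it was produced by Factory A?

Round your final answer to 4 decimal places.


Let A = from Factory A, D = defective

Given:
- P(A) = 0.2557, P(B) = 0.7443
- P(D|A) = 0.0066, P(D|B) = 0.0764

Step 1: Find P(D)
P(D) = P(D|A)P(A) + P(D|B)P(B)
     = 0.0066 × 0.2557 + 0.0764 × 0.7443
     = 0.00168762 + 0.05686452
     = 0.05855214

Step 2: Apply Bayes' theorem
P(A|D) = P(D|A)P(A) / P(D)
       = 0.00168762 / 0.05855214
       = 0.0288


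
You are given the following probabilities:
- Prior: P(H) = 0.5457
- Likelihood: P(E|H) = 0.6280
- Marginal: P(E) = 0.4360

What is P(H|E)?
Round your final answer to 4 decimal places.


Using Bayes' theorem:

P(H|E) = P(E|H) × P(H) / P(E)
       = 0.6280 × 0.5457 / 0.4360
       = 0.34269960 / 0.4360
       = 0.7860

The evidence strengthens our belief in H.
Prior: 0.5457 → Posterior: 0.7860


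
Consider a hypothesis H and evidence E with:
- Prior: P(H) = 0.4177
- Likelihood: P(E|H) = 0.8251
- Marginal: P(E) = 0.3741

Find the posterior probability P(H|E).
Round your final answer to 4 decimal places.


Using Bayes' theorem:

P(H|E) = P(E|H) × P(H) / P(E)
       = 0.8251 × 0.4177 / 0.3741
       = 0.34464427 / 0.3741
       = 0.9213

The evidence strengthens our belief in H.
Prior: 0.4177 → Posterior: 0.9213


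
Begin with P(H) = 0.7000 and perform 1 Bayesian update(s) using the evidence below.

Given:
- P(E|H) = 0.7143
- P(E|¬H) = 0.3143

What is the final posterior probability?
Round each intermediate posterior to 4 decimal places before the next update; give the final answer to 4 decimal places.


Sequential Bayesian updating:

Initial prior: P(H) = 0.7000

Update 1:
  P(E) = 0.7143 × 0.7000 + 0.3143 × 0.3000 = 0.50001000 + 0.09429000 = 0.59430000
  P(H|E) = 0.50001000 / 0.59430000 = 0.8413

Final posterior: 0.8413


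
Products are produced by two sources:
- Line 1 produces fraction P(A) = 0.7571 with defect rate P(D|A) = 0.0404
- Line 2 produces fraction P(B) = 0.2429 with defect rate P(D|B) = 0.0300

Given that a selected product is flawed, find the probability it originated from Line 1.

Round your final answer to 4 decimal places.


Let A = from Line 1, D = flawed

Given:
- P(A) = 0.7571, P(B) = 0.2429
- P(D|A) = 0.0404, P(D|B) = 0.0300

Step 1: Find P(D)
P(D) = P(D|A)P(A) + P(D|B)P(B)
     = 0.0404 × 0.7571 + 0.0300 × 0.2429
     = 0.03058684 + 0.00728700
     = 0.03787384

Step 2: Apply Bayes' theorem
P(A|D) = P(D|A)P(A) / P(D)
       = 0.03058684 / 0.03787384
       = 0.8076


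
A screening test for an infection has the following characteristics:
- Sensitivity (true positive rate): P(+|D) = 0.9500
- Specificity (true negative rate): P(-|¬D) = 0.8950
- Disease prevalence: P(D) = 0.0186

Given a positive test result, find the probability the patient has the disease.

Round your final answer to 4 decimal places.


Let D = has disease, + = positive test

Given:
- P(D) = 0.0186 (prevalence)
- P(+|D) = 0.9500 (sensitivity)
- P(-|¬D) = 0.8950 (specificity)
- P(+|¬D) = 0.1050 (false positive rate = 1 - specificity)

Step 1: Find P(+)
P(+) = P(+|D)P(D) + P(+|¬D)P(¬D)
     = 0.9500 × 0.0186 + 0.1050 × 0.9814
     = 0.01767000 + 0.10304700
     = 0.12071700

Step 2: Apply Bayes' theorem for P(D|+)
P(D|+) = P(+|D)P(D) / P(+)
       = 0.01767000 / 0.12071700
       = 0.1464


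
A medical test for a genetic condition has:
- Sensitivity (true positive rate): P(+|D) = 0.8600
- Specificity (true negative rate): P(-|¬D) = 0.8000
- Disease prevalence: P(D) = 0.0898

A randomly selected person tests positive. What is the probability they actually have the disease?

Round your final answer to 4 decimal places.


Let D = has disease, + = positive test

Given:
- P(D) = 0.0898 (prevalence)
- P(+|D) = 0.8600 (sensitivity)
- P(-|¬D) = 0.8000 (specificity)
- P(+|¬D) = 0.2000 (false positive rate = 1 - specificity)

Step 1: Find P(+)
P(+) = P(+|D)P(D) + P(+|¬D)P(¬D)
     = 0.8600 × 0.0898 + 0.2000 × 0.9102
     = 0.07722800 + 0.18204000
     = 0.25926800

Step 2: Apply Bayes' theorem for P(D|+)
P(D|+) = P(+|D)P(D) / P(+)
       = 0.07722800 / 0.25926800
       = 0.2979


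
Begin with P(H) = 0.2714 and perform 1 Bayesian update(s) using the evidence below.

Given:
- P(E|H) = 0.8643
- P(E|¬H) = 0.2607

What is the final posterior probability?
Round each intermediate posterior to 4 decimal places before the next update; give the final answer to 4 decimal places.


Sequential Bayesian updating:

Initial prior: P(H) = 0.2714

Update 1:
  P(E) = 0.8643 × 0.2714 + 0.2607 × 0.7286 = 0.23457102 + 0.18994602 = 0.42451704
  P(H|E) = 0.23457102 / 0.42451704 = 0.5526

Final posterior: 0.5526


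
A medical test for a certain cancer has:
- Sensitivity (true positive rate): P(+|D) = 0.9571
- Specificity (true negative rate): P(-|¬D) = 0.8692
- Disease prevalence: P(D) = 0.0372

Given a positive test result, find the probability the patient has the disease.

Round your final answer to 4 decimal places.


Let D = has disease, + = positive test

Given:
- P(D) = 0.0372 (prevalence)
- P(+|D) = 0.9571 (sensitivity)
- P(-|¬D) = 0.8692 (specificity)
- P(+|¬D) = 0.1308 (false positive rate = 1 - specificity)

Step 1: Find P(+)
P(+) = P(+|D)P(D) + P(+|¬D)P(¬D)
     = 0.9571 × 0.0372 + 0.1308 × 0.9628
     = 0.03560412 + 0.12593424
     = 0.16153836

Step 2: Apply Bayes' theorem for P(D|+)
P(D|+) = P(+|D)P(D) / P(+)
       = 0.03560412 / 0.16153836
       = 0.2204


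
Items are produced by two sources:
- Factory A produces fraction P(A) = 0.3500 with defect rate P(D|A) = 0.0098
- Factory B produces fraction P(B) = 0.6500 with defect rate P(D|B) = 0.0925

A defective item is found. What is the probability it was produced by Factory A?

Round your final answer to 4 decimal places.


Let A = from Factory A, D = defective

Given:
- P(A) = 0.3500, P(B) = 0.6500
- P(D|A) = 0.0098, P(D|B) = 0.0925

Step 1: Find P(D)
P(D) = P(D|A)P(A) + P(D|B)P(B)
     = 0.0098 × 0.3500 + 0.0925 × 0.6500
     = 0.00343000 + 0.06012500
     = 0.06355500

Step 2: Apply Bayes' theorem
P(A|D) = P(D|A)P(A) / P(D)
       = 0.00343000 / 0.06355500
       = 0.0540


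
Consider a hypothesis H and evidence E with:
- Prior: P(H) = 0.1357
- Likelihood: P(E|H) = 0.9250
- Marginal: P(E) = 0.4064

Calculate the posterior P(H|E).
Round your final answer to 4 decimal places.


Using Bayes' theorem:

P(H|E) = P(E|H) × P(H) / P(E)
       = 0.9250 × 0.1357 / 0.4064
       = 0.12552250 / 0.4064
       = 0.3089

The evidence strengthens our belief in H.
Prior: 0.1357 → Posterior: 0.3089


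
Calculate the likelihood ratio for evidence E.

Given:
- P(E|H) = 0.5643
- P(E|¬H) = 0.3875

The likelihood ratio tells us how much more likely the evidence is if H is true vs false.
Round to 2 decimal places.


Likelihood Ratio (LR) = P(E|H) / P(E|¬H)

LR = 0.5643 / 0.3875
   = 1.46

The evidence is 1.46 times more likely if H is true than if H is false.
Because LR exceeds 1, E is evidence for H.


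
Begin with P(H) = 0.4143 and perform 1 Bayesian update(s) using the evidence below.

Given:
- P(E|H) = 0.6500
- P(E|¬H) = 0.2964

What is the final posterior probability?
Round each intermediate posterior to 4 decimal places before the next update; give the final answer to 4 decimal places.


Sequential Bayesian updating:

Initial prior: P(H) = 0.4143

Update 1:
  P(E) = 0.6500 × 0.4143 + 0.2964 × 0.5857 = 0.26929500 + 0.17360148 = 0.44289648
  P(H|E) = 0.26929500 / 0.44289648 = 0.6080

Final posterior: 0.6080


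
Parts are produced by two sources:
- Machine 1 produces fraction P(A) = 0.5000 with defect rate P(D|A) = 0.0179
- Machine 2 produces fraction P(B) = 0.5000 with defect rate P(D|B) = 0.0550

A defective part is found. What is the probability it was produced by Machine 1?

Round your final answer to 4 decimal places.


Let A = from Machine 1, D = defective

Given:
- P(A) = 0.5000, P(B) = 0.5000
- P(D|A) = 0.0179, P(D|B) = 0.0550

Step 1: Find P(D)
P(D) = P(D|A)P(A) + P(D|B)P(B)
     = 0.0179 × 0.5000 + 0.0550 × 0.5000
     = 0.00895000 + 0.02750000
     = 0.03645000

Step 2: Apply Bayes' theorem
P(A|D) = P(D|A)P(A) / P(D)
       = 0.00895000 / 0.03645000
       = 0.2455


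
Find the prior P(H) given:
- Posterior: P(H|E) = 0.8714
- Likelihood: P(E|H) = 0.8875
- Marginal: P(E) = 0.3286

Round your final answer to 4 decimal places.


From Bayes' theorem: P(H|E) = P(E|H) × P(H) / P(E)

Rearranging for P(H):
P(H) = P(H|E) × P(E) / P(E|H)
     = 0.8714 × 0.3286 / 0.8875
     = 0.28634204 / 0.8875
     = 0.3226


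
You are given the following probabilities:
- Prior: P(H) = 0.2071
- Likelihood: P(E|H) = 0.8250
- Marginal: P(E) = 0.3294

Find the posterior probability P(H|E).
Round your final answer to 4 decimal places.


Using Bayes' theorem:

P(H|E) = P(E|H) × P(H) / P(E)
       = 0.8250 × 0.2071 / 0.3294
       = 0.17085750 / 0.3294
       = 0.5187

The evidence strengthens our belief in H.
Prior: 0.2071 → Posterior: 0.5187


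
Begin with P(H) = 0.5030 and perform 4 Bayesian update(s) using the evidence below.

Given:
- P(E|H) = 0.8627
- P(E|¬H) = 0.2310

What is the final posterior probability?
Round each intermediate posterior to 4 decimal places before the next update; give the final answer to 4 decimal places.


Sequential Bayesian updating:

Initial prior: P(H) = 0.5030

Update 1:
  P(E) = 0.8627 × 0.5030 + 0.2310 × 0.4970 = 0.43393810 + 0.11480700 = 0.54874510
  P(H|E) = 0.43393810 / 0.54874510 = 0.7908

Update 2:
  P(E) = 0.8627 × 0.7908 + 0.2310 × 0.2092 = 0.68222316 + 0.04832520 = 0.73054836
  P(H|E) = 0.68222316 / 0.73054836 = 0.9339

Update 3:
  P(E) = 0.8627 × 0.9339 + 0.2310 × 0.0661 = 0.80567553 + 0.01526910 = 0.82094463
  P(H|E) = 0.80567553 / 0.82094463 = 0.9814

Update 4:
  P(E) = 0.8627 × 0.9814 + 0.2310 × 0.0186 = 0.84665378 + 0.00429660 = 0.85095038
  P(H|E) = 0.84665378 / 0.85095038 = 0.9950

Final posterior: 0.9950


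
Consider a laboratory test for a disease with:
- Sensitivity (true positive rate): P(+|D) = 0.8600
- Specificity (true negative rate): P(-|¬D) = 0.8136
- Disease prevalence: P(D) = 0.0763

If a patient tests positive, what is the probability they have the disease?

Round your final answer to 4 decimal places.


Let D = has disease, + = positive test

Given:
- P(D) = 0.0763 (prevalence)
- P(+|D) = 0.8600 (sensitivity)
- P(-|¬D) = 0.8136 (specificity)
- P(+|¬D) = 0.1864 (false positive rate = 1 - specificity)

Step 1: Find P(+)
P(+) = P(+|D)P(D) + P(+|¬D)P(¬D)
     = 0.8600 × 0.0763 + 0.1864 × 0.9237
     = 0.06561800 + 0.17217768
     = 0.23779568

Step 2: Apply Bayes' theorem for P(D|+)
P(D|+) = P(+|D)P(D) / P(+)
       = 0.06561800 / 0.23779568
       = 0.2759


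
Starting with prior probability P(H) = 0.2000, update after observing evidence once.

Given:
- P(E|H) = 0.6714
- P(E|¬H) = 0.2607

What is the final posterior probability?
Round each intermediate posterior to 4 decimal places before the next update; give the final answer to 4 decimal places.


Sequential Bayesian updating:

Initial prior: P(H) = 0.2000

Update 1:
  P(E) = 0.6714 × 0.2000 + 0.2607 × 0.8000 = 0.13428000 + 0.20856000 = 0.34284000
  P(H|E) = 0.13428000 / 0.34284000 = 0.3917

Final posterior: 0.3917


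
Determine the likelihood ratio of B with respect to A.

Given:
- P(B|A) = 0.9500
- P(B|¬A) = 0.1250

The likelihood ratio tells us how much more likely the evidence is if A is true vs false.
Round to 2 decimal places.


Likelihood Ratio (LR) = P(B|A) / P(B|¬A)

LR = 0.9500 / 0.1250
   = 7.60

The evidence is 7.60 times more likely if A is true than if A is false.
Since LR > 1, the evidence supports A over ¬A.


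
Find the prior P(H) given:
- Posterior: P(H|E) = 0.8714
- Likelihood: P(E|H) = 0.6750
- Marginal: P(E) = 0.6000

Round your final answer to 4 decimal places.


From Bayes' theorem: P(H|E) = P(E|H) × P(H) / P(E)

Rearranging for P(H):
P(H) = P(H|E) × P(E) / P(E|H)
     = 0.8714 × 0.6000 / 0.6750
     = 0.52284000 / 0.6750
     = 0.7746


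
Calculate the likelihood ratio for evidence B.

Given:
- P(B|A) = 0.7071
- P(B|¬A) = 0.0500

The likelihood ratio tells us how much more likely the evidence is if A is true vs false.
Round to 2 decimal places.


Likelihood Ratio (LR) = P(B|A) / P(B|¬A)

LR = 0.7071 / 0.0500
   = 14.14

The evidence is 14.14 times more likely if A is true than if A is false.
Because LR exceeds 1, B is evidence for A.


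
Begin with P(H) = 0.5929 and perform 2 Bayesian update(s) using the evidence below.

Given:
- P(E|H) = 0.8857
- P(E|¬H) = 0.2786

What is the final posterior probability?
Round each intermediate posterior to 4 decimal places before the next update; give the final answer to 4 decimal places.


Sequential Bayesian updating:

Initial prior: P(H) = 0.5929

Update 1:
  P(E) = 0.8857 × 0.5929 + 0.2786 × 0.4071 = 0.52513153 + 0.11341806 = 0.63854959
  P(H|E) = 0.52513153 / 0.63854959 = 0.8224

Update 2:
  P(E) = 0.8857 × 0.8224 + 0.2786 × 0.1776 = 0.72839968 + 0.04947936 = 0.77787904
  P(H|E) = 0.72839968 / 0.77787904 = 0.9364

Final posterior: 0.9364


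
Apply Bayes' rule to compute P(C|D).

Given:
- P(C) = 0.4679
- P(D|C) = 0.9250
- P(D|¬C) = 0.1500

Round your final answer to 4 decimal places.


Bayes' theorem: P(C|D) = P(D|C) × P(C) / P(D)

Step 1: Calculate P(D) using law of total probability
P(D) = P(D|C)P(C) + P(D|¬C)P(¬C)
     = 0.9250 × 0.4679 + 0.1500 × 0.5321
     = 0.43280750 + 0.07981500
     = 0.51262250

Step 2: Apply Bayes' theorem
P(C|D) = P(D|C) × P(C) / P(D)
       = 0.43280750 / 0.51262250
       = 0.8443


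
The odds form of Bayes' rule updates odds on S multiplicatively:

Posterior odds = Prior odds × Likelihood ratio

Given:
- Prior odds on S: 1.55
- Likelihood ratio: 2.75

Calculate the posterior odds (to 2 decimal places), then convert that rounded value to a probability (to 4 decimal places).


Step 1: Calculate posterior odds
Posterior odds = Prior odds × LR
               = 1.55 × 2.75
               = 4.26

Step 2: Convert to probability
P(S|E) = Posterior odds / (1 + Posterior odds)
       = 4.26 / (1 + 4.26)
       = 4.26 / 5.26
       = 0.8099

The evidence increased P(S) from 0.6078 to 0.8099.


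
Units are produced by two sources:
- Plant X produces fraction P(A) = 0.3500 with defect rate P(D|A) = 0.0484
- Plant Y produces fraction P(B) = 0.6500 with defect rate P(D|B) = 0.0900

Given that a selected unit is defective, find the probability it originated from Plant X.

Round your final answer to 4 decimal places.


Let A = from Plant X, D = defective

Given:
- P(A) = 0.3500, P(B) = 0.6500
- P(D|A) = 0.0484, P(D|B) = 0.0900

Step 1: Find P(D)
P(D) = P(D|A)P(A) + P(D|B)P(B)
     = 0.0484 × 0.3500 + 0.0900 × 0.6500
     = 0.01694000 + 0.05850000
     = 0.07544000

Step 2: Apply Bayes' theorem
P(A|D) = P(D|A)P(A) / P(D)
       = 0.01694000 / 0.07544000
       = 0.2245


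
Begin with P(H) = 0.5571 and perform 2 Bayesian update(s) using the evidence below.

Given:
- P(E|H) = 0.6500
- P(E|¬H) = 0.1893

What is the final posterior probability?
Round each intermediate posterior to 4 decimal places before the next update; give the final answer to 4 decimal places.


Sequential Bayesian updating:

Initial prior: P(H) = 0.5571

Update 1:
  P(E) = 0.6500 × 0.5571 + 0.1893 × 0.4429 = 0.36211500 + 0.08384097 = 0.44595597
  P(H|E) = 0.36211500 / 0.44595597 = 0.8120

Update 2:
  P(E) = 0.6500 × 0.8120 + 0.1893 × 0.1880 = 0.52780000 + 0.03558840 = 0.56338840
  P(H|E) = 0.52780000 / 0.56338840 = 0.9368

Final posterior: 0.9368


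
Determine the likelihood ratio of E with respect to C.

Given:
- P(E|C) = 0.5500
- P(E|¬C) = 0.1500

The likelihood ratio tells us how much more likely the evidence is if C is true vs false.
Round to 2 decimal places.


Likelihood Ratio (LR) = P(E|C) / P(E|¬C)

LR = 0.5500 / 0.1500
   = 3.67

The evidence is 3.67 times more likely if C is true than if C is false.
Because LR exceeds 1, E is evidence for C.


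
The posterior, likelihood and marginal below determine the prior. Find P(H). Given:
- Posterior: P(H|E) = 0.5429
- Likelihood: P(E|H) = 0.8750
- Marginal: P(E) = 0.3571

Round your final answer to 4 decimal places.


From Bayes' theorem: P(H|E) = P(E|H) × P(H) / P(E)

Rearranging for P(H):
P(H) = P(H|E) × P(E) / P(E|H)
     = 0.5429 × 0.3571 / 0.8750
     = 0.19386959 / 0.8750
     = 0.2216


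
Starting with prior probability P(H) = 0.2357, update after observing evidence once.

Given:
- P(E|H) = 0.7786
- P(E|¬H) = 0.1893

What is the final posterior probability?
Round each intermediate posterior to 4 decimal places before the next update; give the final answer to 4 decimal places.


Sequential Bayesian updating:

Initial prior: P(H) = 0.2357

Update 1:
  P(E) = 0.7786 × 0.2357 + 0.1893 × 0.7643 = 0.18351602 + 0.14468199 = 0.32819801
  P(H|E) = 0.18351602 / 0.32819801 = 0.5592

Final posterior: 0.5592


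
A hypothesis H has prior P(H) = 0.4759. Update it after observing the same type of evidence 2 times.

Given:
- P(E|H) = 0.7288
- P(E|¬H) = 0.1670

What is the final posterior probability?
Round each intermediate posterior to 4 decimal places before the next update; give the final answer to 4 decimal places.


Sequential Bayesian updating:

Initial prior: P(H) = 0.4759

Update 1:
  P(E) = 0.7288 × 0.4759 + 0.1670 × 0.5241 = 0.34683592 + 0.08752470 = 0.43436062
  P(H|E) = 0.34683592 / 0.43436062 = 0.7985

Update 2:
  P(E) = 0.7288 × 0.7985 + 0.1670 × 0.2015 = 0.58194680 + 0.03365050 = 0.61559730
  P(H|E) = 0.58194680 / 0.61559730 = 0.9453

Final posterior: 0.9453


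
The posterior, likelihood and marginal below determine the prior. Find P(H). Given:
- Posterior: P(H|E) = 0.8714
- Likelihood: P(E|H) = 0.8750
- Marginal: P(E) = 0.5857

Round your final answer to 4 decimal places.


From Bayes' theorem: P(H|E) = P(E|H) × P(H) / P(E)

Rearranging for P(H):
P(H) = P(H|E) × P(E) / P(E|H)
     = 0.8714 × 0.5857 / 0.8750
     = 0.51037898 / 0.8750
     = 0.5833


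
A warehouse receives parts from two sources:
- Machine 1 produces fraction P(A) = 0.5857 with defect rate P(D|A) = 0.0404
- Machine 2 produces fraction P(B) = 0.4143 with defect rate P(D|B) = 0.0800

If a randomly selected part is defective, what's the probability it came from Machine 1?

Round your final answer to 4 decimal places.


Let A = from Machine 1, D = defective

Given:
- P(A) = 0.5857, P(B) = 0.4143
- P(D|A) = 0.0404, P(D|B) = 0.0800

Step 1: Find P(D)
P(D) = P(D|A)P(A) + P(D|B)P(B)
     = 0.0404 × 0.5857 + 0.0800 × 0.4143
     = 0.02366228 + 0.03314400
     = 0.05680628

Step 2: Apply Bayes' theorem
P(A|D) = P(D|A)P(A) / P(D)
       = 0.02366228 / 0.05680628
       = 0.4165


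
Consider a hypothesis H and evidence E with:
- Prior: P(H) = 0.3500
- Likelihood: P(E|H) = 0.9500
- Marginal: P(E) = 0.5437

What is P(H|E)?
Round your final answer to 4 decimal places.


Using Bayes' theorem:

P(H|E) = P(E|H) × P(H) / P(E)
       = 0.9500 × 0.3500 / 0.5437
       = 0.33250000 / 0.5437
       = 0.6116

The evidence strengthens our belief in H.
Prior: 0.3500 → Posterior: 0.6116


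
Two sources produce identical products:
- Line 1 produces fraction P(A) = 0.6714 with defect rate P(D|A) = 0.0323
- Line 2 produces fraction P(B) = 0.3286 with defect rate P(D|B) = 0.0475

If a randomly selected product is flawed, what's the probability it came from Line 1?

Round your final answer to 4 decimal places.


Let A = from Line 1, D = flawed

Given:
- P(A) = 0.6714, P(B) = 0.3286
- P(D|A) = 0.0323, P(D|B) = 0.0475

Step 1: Find P(D)
P(D) = P(D|A)P(A) + P(D|B)P(B)
     = 0.0323 × 0.6714 + 0.0475 × 0.3286
     = 0.02168622 + 0.01560850
     = 0.03729472

Step 2: Apply Bayes' theorem
P(A|D) = P(D|A)P(A) / P(D)
       = 0.02168622 / 0.03729472
       = 0.5815


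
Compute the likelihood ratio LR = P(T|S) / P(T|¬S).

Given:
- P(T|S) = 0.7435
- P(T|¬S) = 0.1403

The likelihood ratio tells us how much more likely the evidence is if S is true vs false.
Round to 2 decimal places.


Likelihood Ratio (LR) = P(T|S) / P(T|¬S)

LR = 0.7435 / 0.1403
   = 5.30

The evidence is 5.30 times more likely if S is true than if S is false.
Because LR exceeds 1, T is evidence for S.


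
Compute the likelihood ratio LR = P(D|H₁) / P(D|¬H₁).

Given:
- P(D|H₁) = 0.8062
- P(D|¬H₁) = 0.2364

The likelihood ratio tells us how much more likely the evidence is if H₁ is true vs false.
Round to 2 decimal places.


Likelihood Ratio (LR) = P(D|H₁) / P(D|¬H₁)

LR = 0.8062 / 0.2364
   = 3.41

The evidence is 3.41 times more likely if H₁ is true than if H₁ is false.
LR > 1, so observing D raises the odds in favor of H₁.


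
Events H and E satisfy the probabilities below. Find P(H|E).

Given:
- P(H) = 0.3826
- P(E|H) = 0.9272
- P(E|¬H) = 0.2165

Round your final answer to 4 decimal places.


Bayes' theorem: P(H|E) = P(E|H) × P(H) / P(E)

Step 1: Calculate P(E) using law of total probability
P(E) = P(E|H)P(H) + P(E|¬H)P(¬H)
     = 0.9272 × 0.3826 + 0.2165 × 0.6174
     = 0.35474672 + 0.13366710
     = 0.48841382

Step 2: Apply Bayes' theorem
P(H|E) = P(E|H) × P(H) / P(E)
       = 0.35474672 / 0.48841382
       = 0.7263


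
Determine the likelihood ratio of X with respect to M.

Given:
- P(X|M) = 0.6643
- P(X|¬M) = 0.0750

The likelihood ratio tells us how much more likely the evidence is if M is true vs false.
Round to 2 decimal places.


Likelihood Ratio (LR) = P(X|M) / P(X|¬M)

LR = 0.6643 / 0.0750
   = 8.86

The evidence is 8.86 times more likely if M is true than if M is false.
LR > 1, so observing X raises the odds in favor of M.


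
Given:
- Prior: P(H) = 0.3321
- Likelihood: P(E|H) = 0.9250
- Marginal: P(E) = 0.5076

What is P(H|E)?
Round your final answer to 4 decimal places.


Using Bayes' theorem:

P(H|E) = P(E|H) × P(H) / P(E)
       = 0.9250 × 0.3321 / 0.5076
       = 0.30719250 / 0.5076
       = 0.6052

The evidence strengthens our belief in H.
Prior: 0.3321 → Posterior: 0.6052


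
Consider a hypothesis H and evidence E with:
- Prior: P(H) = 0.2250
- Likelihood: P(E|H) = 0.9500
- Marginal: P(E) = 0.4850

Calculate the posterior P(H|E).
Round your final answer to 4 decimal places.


Using Bayes' theorem:

P(H|E) = P(E|H) × P(H) / P(E)
       = 0.9500 × 0.2250 / 0.4850
       = 0.21375000 / 0.4850
       = 0.4407

The evidence strengthens our belief in H.
Prior: 0.2250 → Posterior: 0.4407


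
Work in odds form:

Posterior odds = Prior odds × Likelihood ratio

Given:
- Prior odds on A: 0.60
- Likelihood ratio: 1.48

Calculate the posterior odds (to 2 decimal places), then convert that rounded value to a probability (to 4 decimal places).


Step 1: Calculate posterior odds
Posterior odds = Prior odds × LR
               = 0.60 × 1.48
               = 0.89

Step 2: Convert to probability
P(A|E) = Posterior odds / (1 + Posterior odds)
       = 0.89 / (1 + 0.89)
       = 0.89 / 1.89
       = 0.4709

The evidence increased P(A) from 0.3750 to 0.4709.


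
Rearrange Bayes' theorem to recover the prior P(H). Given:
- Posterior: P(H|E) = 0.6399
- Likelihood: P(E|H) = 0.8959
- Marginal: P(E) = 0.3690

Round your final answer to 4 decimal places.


From Bayes' theorem: P(H|E) = P(E|H) × P(H) / P(E)

Rearranging for P(H):
P(H) = P(H|E) × P(E) / P(E|H)
     = 0.6399 × 0.3690 / 0.8959
     = 0.23612310 / 0.8959
     = 0.2636


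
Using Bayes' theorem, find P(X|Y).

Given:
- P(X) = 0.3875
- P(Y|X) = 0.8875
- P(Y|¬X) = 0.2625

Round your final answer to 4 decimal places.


Bayes' theorem: P(X|Y) = P(Y|X) × P(X) / P(Y)

Step 1: Calculate P(Y) using law of total probability
P(Y) = P(Y|X)P(X) + P(Y|¬X)P(¬X)
     = 0.8875 × 0.3875 + 0.2625 × 0.6125
     = 0.34390625 + 0.16078125
     = 0.50468750

Step 2: Apply Bayes' theorem
P(X|Y) = P(Y|X) × P(X) / P(Y)
       = 0.34390625 / 0.50468750
       = 0.6814


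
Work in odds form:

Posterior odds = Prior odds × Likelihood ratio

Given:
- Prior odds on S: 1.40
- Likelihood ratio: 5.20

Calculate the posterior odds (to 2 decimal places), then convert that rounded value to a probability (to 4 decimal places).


Step 1: Calculate posterior odds
Posterior odds = Prior odds × LR
               = 1.40 × 5.20
               = 7.28

Step 2: Convert to probability
P(S|E) = Posterior odds / (1 + Posterior odds)
       = 7.28 / (1 + 7.28)
       = 7.28 / 8.28
       = 0.8792

The evidence increased P(S) from 0.5833 to 0.8792.
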